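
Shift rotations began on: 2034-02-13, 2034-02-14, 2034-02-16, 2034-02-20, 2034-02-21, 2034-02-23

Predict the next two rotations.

2034-02-27, 2034-02-28

The gap pattern 1, 2, 4, 1, 2 repeats every 3 events.
These are the Mondays, Tuesdays and Thursdays of each week.
Next Monday: 2034-02-27.
Next Tuesday: 2034-02-28.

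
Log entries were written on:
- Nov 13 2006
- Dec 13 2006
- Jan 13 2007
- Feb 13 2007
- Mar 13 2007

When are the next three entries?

Gaps: 30, 31, 31, 28 days — not constant. Every event is on the 13th of the month.
Pattern: the 13th of each month.
Next: April 2007 → Apr 13 2007.
Next: May 2007 → May 13 2007.
Next: June 2007 → Jun 13 2007.

Apr 13 2007, May 13 2007, Jun 13 2007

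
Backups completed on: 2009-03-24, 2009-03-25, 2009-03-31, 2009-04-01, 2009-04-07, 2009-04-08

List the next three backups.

The gap pattern 1, 6, 1, 6, 1 repeats every 2 events.
These are the Tuesdays and Wednesdays of each week.
Next Tuesday: 2009-04-14.
The following Wednesday is 2009-04-15.
The following Tuesday is 2009-04-21.

2009-04-14, 2009-04-15, 2009-04-21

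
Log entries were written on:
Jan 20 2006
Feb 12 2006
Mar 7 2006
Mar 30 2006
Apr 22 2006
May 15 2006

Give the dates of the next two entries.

Every event comes 23 days after the last (23, 23, 23, 23, 23).
May 15 2006 + 23 days = Jun 7 2006.
Jun 7 2006 + 23 days = Jun 30 2006.

Jun 7 2006, Jun 30 2006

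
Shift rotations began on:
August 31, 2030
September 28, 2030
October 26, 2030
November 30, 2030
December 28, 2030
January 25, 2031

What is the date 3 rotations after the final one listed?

All Saturdays; the gaps (28, 28, 35, 28, 28) vary with month length.
This is the last Saturday of each month.
Last Saturday of February 2031: February 22, 2031.
Last Saturday of March 2031: March 29, 2031.
Last Saturday of April 2031: April 26, 2031.

April 26, 2031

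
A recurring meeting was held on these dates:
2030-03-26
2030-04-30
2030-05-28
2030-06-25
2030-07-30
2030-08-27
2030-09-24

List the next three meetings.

2030-10-29, 2030-11-26, 2030-12-31

All Tuesdays; the gaps (35, 28, 28, 35, 28, 28) vary with month length.
This is the last Tuesday of each month.
Last Tuesday of October 2030: 2030-10-29.
November 2030 ends with Tuesday 2030-11-26.
Last Tuesday of December 2030: 2030-12-31.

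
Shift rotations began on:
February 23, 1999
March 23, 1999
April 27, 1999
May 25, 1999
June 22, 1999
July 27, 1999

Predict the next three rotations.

These are Tuesdays at 28- or 35-day spacing (28, 35, 28, 28, 35).
The pattern: 4th Tuesday of the month.
4th Tuesday of August 1999: August 24, 1999.
September 1999 — 4th Tuesday is September 28, 1999.
October 1999 — 4th Tuesday is October 26, 1999.

August 24, 1999; September 28, 1999; October 26, 1999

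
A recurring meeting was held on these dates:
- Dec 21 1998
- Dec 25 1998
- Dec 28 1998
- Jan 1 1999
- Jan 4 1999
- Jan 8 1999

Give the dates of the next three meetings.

Jan 11 1999, Jan 15 1999, Jan 18 1999

Every event lands on a Monday or Friday (gaps cycle 4, 3, 4, 3, 4).
So the schedule is: every Monday and Friday.
Next Monday: Jan 11 1999.
Next Friday: Jan 15 1999.
Next Monday: Jan 18 1999.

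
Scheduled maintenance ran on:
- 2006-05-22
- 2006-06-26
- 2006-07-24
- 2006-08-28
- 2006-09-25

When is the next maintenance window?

All dates are Mondays, 35, 28, 35, 28 days apart.
Specifically, the 4th Monday of each month.
October 2006 — 4th Monday is 2006-10-23.

2006-10-23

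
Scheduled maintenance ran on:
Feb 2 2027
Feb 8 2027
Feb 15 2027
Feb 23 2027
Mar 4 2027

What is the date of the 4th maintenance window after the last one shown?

Apr 19 2027

Intervals are 6, 7, 8, 9 days — an arithmetic progression with common difference 1.
Next gap: 10 days. Mar 4 2027 + 10 days = Mar 14 2027.
Next gap: 11 days. Mar 14 2027 + 11 days = Mar 25 2027.
Next gap: 12 days. Mar 25 2027 + 12 days = Apr 6 2027.
Next gap: 13 days. Apr 6 2027 + 13 days = Apr 19 2027.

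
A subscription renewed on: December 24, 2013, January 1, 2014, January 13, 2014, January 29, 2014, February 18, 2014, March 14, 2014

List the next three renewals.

April 11, 2014; May 13, 2014; June 18, 2014

Gaps: 8, 12, 16, 20, 24 days — each gap is 4 larger than the previous one.
Next gap: 28 days. March 14, 2014 + 28 days = April 11, 2014.
Next gap: 32 days. April 11, 2014 + 32 days = May 13, 2014.
Next gap: 36 days. May 13, 2014 + 36 days = June 18, 2014.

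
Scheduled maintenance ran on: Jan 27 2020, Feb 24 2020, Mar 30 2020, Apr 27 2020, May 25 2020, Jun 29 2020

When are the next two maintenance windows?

These are Mondays with 28, 35, 28, 28, 35-day gaps.
Each is the final Monday of its month — Mar 30 2020 is past the 28th, so '4th Monday' doesn't fit.
July 2020 ends with Monday Jul 27 2020.
Last Monday of August 2020: Aug 31 2020.

Jul 27 2020, Aug 31 2020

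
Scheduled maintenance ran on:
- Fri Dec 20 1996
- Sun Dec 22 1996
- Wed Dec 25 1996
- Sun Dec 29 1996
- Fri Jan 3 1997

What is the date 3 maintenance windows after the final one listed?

Gaps: 2, 3, 4, 5 days — each gap is 1 larger than the previous one.
Next gap: 6 days. Fri Jan 3 1997 + 6 days = Thu Jan 9 1997.
Next gap: 7 days. Thu Jan 9 1997 + 7 days = Thu Jan 16 1997.
Next gap: 8 days. Thu Jan 16 1997 + 8 days = Fri Jan 24 1997.

Fri Jan 24 1997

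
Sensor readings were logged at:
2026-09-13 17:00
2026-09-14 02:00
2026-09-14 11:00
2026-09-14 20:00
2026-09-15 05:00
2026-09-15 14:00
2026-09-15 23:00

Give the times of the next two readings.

The interval is a steady 9 hours (9, 9, 9, 9, 9, 9).
2026-09-15 23:00 + 9 h = 2026-09-16 08:00.
2026-09-16 08:00 + 9 h = 2026-09-16 17:00.

2026-09-16 08:00, 2026-09-16 17:00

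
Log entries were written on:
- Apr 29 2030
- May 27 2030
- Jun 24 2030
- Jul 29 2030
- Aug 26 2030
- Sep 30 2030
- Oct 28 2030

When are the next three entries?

All Mondays; the gaps (28, 28, 35, 28, 35, 28) vary with month length.
This is the last Monday of each month.
Last Monday of November 2030: Nov 25 2030.
Last Monday of December 2030: Dec 30 2030.
January 2031 ends with Monday Jan 27 2031.

Nov 25 2030, Dec 30 2030, Jan 27 2031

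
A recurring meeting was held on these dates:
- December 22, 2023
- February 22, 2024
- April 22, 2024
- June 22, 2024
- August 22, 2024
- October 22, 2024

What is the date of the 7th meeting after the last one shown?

December 22, 2025

Gaps: 62, 60, 61, 61, 61 days — not constant. Every event is on the 22nd of the month.
Pattern: the 22nd of every 2 months.
Next: December 2024 → December 22, 2024.
Next: February 2025 → February 22, 2025.
Next: April 2025 → April 22, 2025.
June 2025: June 22, 2025.
August 2025: August 22, 2025.
Next: October 2025 → October 22, 2025.
Next: December 2025 → December 22, 2025.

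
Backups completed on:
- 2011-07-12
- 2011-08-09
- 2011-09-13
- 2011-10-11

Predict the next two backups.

2011-11-08, 2011-12-13

These are Tuesdays at 28- or 35-day spacing (28, 35, 28).
The pattern: 2nd Tuesday of the month.
November 2011 — 2nd Tuesday is 2011-11-08.
2nd Tuesday of December 2011: 2011-12-13.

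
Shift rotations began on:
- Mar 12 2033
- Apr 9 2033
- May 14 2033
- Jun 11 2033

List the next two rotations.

Jul 9 2033, Aug 13 2033

Gaps: 28, 35, 28 days — a mix of 28 and 35. Every date is a Saturday.
Each is the 2nd Saturday of its month.
July 2033 — 2nd Saturday is Jul 9 2033.
August 2033 — 2nd Saturday is Aug 13 2033.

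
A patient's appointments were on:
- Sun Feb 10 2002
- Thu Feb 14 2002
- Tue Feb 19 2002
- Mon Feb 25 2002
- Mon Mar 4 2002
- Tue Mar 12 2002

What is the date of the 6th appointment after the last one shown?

Mon May 20 2002

The spacing grows by 1 each time: 4, 5, 6, 7, 8 days.
Next gap: 9 days. Tue Mar 12 2002 + 9 days = Thu Mar 21 2002.
Next gap: 10 days. Thu Mar 21 2002 + 10 days = Sun Mar 31 2002.
Next gap: 11 days. Sun Mar 31 2002 + 11 days = Thu Apr 11 2002.
Next gap: 12 days. Thu Apr 11 2002 + 12 days = Tue Apr 23 2002.
Next gap: 13 days. Tue Apr 23 2002 + 13 days = Mon May 6 2002.
Next gap: 14 days. Mon May 6 2002 + 14 days = Mon May 20 2002.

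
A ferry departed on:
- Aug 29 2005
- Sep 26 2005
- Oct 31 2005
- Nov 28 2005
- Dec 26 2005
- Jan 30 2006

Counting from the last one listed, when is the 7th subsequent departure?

All Mondays; the gaps (28, 35, 28, 28, 35) vary with month length.
This is the last Monday of each month.
February 2006 ends with Monday Feb 27 2006.
Last Monday of March 2006: Mar 27 2006.
Last Monday of April 2006: Apr 24 2006.
May 2006 ends with Monday May 29 2006.
June 2006 ends with Monday Jun 26 2006.
Last Monday of July 2006: Jul 31 2006.
August 2006 ends with Monday Aug 28 2006.

Aug 28 2006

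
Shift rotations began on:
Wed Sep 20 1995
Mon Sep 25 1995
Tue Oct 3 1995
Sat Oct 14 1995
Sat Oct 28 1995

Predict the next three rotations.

Gaps: 5, 8, 11, 14 days — each gap is 3 larger than the previous one.
Next gap: 17 days. Sat Oct 28 1995 + 17 days = Tue Nov 14 1995.
Next gap: 20 days. Tue Nov 14 1995 + 20 days = Mon Dec 4 1995.
Next gap: 23 days. Mon Dec 4 1995 + 23 days = Wed Dec 27 1995.

Tue Nov 14 1995, Mon Dec 4 1995, Wed Dec 27 1995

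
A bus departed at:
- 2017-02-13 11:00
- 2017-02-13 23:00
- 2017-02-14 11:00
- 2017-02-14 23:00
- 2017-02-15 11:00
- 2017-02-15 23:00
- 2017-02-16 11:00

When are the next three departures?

Spacing: 12, 12, 12, 12, 12, 12 h — constant 12 h.
2017-02-16 11:00 + 12 h = 2017-02-16 23:00.
2017-02-16 23:00 + 12 h = 2017-02-17 11:00.
2017-02-17 11:00 + 12 h = 2017-02-17 23:00.

2017-02-16 23:00, 2017-02-17 11:00, 2017-02-17 23:00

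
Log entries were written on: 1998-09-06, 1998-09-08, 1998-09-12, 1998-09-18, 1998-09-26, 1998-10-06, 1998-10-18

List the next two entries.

1998-11-01, 1998-11-17

Intervals are 2, 4, 6, 8, 10, 12 days — an arithmetic progression with common difference 2.
Next gap: 14 days. 1998-10-18 + 14 days = 1998-11-01.
Next gap: 16 days. 1998-11-01 + 16 days = 1998-11-17.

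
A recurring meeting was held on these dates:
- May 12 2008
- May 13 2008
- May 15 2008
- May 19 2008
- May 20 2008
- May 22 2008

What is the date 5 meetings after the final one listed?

Jun 3 2008

The gap pattern 1, 2, 4, 1, 2 repeats every 3 events.
These are the Mondays, Tuesdays and Thursdays of each week.
Next Monday: May 26 2008.
The following Tuesday is May 27 2008.
The following Thursday is May 29 2008.
Next Monday: Jun 2 2008.
The following Tuesday is Jun 3 2008.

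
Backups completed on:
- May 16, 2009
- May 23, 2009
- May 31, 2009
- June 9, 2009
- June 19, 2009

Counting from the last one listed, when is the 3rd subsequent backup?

July 25, 2009

Gaps: 7, 8, 9, 10 days — each gap is 1 larger than the previous one.
Next gap: 11 days. June 19, 2009 + 11 days = June 30, 2009.
Next gap: 12 days. June 30, 2009 + 12 days = July 12, 2009.
Next gap: 13 days. July 12, 2009 + 13 days = July 25, 2009.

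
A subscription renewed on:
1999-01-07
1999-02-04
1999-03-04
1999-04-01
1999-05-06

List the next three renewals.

Gaps: 28, 28, 28, 35 days — a mix of 28 and 35. Every date is a Thursday.
Each is the 1st Thursday of its month.
June 1999 — 1st Thursday is 1999-06-03.
July 1999 — 1st Thursday is 1999-07-01.
August 1999 — 1st Thursday is 1999-08-05.

1999-06-03, 1999-07-01, 1999-08-05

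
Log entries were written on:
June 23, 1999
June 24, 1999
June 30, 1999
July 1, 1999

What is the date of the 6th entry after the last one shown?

July 22, 1999

Gaps: 1, 6, 1 days — not constant, but cyclic with period 2.
The events fall on every Wednesday and Thursday.
Next Wednesday: July 7, 1999.
The following Thursday is July 8, 1999.
Next Wednesday: July 14, 1999.
The following Thursday is July 15, 1999.
The following Wednesday is July 21, 1999.
Next Thursday: July 22, 1999.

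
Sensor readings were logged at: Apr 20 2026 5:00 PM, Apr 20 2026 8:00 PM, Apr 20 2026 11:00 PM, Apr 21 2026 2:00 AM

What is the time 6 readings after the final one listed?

Apr 21 2026 8:00 PM

Gaps: 3, 3, 3 hours — each event is 3 hours after the previous one.
Apr 21 2026 2:00 AM + 3 h = Apr 21 2026 5:00 AM.
Apr 21 2026 5:00 AM + 3 h = Apr 21 2026 8:00 AM.
Apr 21 2026 8:00 AM + 3 h = Apr 21 2026 11:00 AM.
Apr 21 2026 11:00 AM + 3 h = Apr 21 2026 2:00 PM.
Apr 21 2026 2:00 PM + 3 h = Apr 21 2026 5:00 PM.
Apr 21 2026 5:00 PM + 3 h = Apr 21 2026 8:00 PM.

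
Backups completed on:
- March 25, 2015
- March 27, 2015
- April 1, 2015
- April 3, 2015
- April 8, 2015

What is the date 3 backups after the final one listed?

April 17, 2015

The gap pattern 2, 5, 2, 5 repeats every 2 events.
These are the Wednesdays and Fridays of each week.
Next Friday: April 10, 2015.
Next Wednesday: April 15, 2015.
The following Friday is April 17, 2015.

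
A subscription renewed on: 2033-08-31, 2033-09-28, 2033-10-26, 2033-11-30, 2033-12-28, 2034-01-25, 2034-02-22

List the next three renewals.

2034-03-29, 2034-04-26, 2034-05-31

Every date is a Wednesday; gaps 28, 28, 35, 28, 28, 28 days.
Each is the last Wednesday of its month (at least one falls on the 29th or later, ruling out '4th Wednesday').
March 2034 ends with Wednesday 2034-03-29.
Last Wednesday of April 2034: 2034-04-26.
Last Wednesday of May 2034: 2034-05-31.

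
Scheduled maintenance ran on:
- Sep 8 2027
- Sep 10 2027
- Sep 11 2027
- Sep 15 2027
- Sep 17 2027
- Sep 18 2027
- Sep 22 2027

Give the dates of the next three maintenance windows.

Sep 24 2027, Sep 25 2027, Sep 29 2027

Gaps: 2, 1, 4, 2, 1, 4 days — not constant, but cyclic with period 3.
The events fall on every Wednesday, Friday and Saturday.
The following Friday is Sep 24 2027.
The following Saturday is Sep 25 2027.
Next Wednesday: Sep 29 2027.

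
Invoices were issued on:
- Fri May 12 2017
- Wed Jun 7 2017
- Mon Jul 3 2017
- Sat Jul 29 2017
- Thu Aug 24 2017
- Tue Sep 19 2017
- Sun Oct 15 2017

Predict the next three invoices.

Fri Nov 10 2017, Wed Dec 6 2017, Mon Jan 1 2018

The spacing is 26, 26, 26, 26, 26, 26 days — always 26 days.
Sun Oct 15 2017 + 26 days = Fri Nov 10 2017.
Fri Nov 10 2017 + 26 days = Wed Dec 6 2017.
Wed Dec 6 2017 + 26 days = Mon Jan 1 2018.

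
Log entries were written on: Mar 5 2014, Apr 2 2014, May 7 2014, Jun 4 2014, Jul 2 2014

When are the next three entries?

These are Wednesdays at 28- or 35-day spacing (28, 35, 28, 28).
The pattern: 1st Wednesday of the month.
August 2014 — 1st Wednesday is Aug 6 2014.
1st Wednesday of September 2014: Sep 3 2014.
October 2014 — 1st Wednesday is Oct 1 2014.

Aug 6 2014, Sep 3 2014, Oct 1 2014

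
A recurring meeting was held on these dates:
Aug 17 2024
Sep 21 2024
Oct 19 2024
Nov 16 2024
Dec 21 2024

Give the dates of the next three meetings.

These are Saturdays at 28- or 35-day spacing (35, 28, 28, 35).
The pattern: 3rd Saturday of the month.
3rd Saturday of January 2025: Jan 18 2025.
3rd Saturday of February 2025: Feb 15 2025.
March 2025 — 3rd Saturday is Mar 15 2025.

Jan 18 2025, Feb 15 2025, Mar 15 2025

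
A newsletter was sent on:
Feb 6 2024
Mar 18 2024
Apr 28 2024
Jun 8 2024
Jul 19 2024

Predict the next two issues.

Aug 29 2024, Oct 9 2024

The spacing is 41, 41, 41, 41 days — always 41 days.
Jul 19 2024 + 41 days = Aug 29 2024.
Aug 29 2024 + 41 days = Oct 9 2024.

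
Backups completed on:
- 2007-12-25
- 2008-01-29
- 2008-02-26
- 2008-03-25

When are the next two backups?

Every date is a Tuesday; gaps 35, 28, 28 days.
Each is the last Tuesday of its month (at least one falls on the 29th or later, ruling out '4th Tuesday').
April 2008 ends with Tuesday 2008-04-29.
May 2008 ends with Tuesday 2008-05-27.

2008-04-29, 2008-05-27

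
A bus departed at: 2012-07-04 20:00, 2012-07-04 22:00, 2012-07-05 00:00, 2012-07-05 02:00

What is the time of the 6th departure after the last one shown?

2012-07-05 14:00

Gaps: 2, 2, 2 hours — each event is 2 hours after the previous one.
2012-07-05 02:00 + 2 h = 2012-07-05 04:00.
2012-07-05 04:00 + 2 h = 2012-07-05 06:00.
2012-07-05 06:00 + 2 h = 2012-07-05 08:00.
2012-07-05 08:00 + 2 h = 2012-07-05 10:00.
2012-07-05 10:00 + 2 h = 2012-07-05 12:00.
2012-07-05 12:00 + 2 h = 2012-07-05 14:00.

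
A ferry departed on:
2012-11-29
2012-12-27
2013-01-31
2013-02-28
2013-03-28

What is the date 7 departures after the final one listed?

These are Thursdays with 28, 35, 28, 28-day gaps.
Each is the final Thursday of its month — 2012-11-29 is past the 28th, so '4th Thursday' doesn't fit.
April 2013 ends with Thursday 2013-04-25.
Last Thursday of May 2013: 2013-05-30.
Last Thursday of June 2013: 2013-06-27.
Last Thursday of July 2013: 2013-07-25.
Last Thursday of August 2013: 2013-08-29.
Last Thursday of September 2013: 2013-09-26.
Last Thursday of October 2013: 2013-10-31.

2013-10-31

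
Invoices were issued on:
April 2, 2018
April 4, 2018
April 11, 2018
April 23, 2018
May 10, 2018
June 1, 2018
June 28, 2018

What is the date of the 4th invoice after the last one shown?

December 3, 2018

Intervals are 2, 7, 12, 17, 22, 27 days — an arithmetic progression with common difference 5.
Next gap: 32 days. June 28, 2018 + 32 days = July 30, 2018.
Next gap: 37 days. July 30, 2018 + 37 days = September 5, 2018.
Next gap: 42 days. September 5, 2018 + 42 days = October 17, 2018.
Next gap: 47 days. October 17, 2018 + 47 days = December 3, 2018.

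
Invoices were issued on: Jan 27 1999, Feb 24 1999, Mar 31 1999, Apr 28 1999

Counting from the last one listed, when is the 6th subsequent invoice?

These are Wednesdays with 28, 35, 28-day gaps.
Each is the final Wednesday of its month — Mar 31 1999 is past the 28th, so '4th Wednesday' doesn't fit.
Last Wednesday of May 1999: May 26 1999.
Last Wednesday of June 1999: Jun 30 1999.
Last Wednesday of July 1999: Jul 28 1999.
Last Wednesday of August 1999: Aug 25 1999.
Last Wednesday of September 1999: Sep 29 1999.
Last Wednesday of October 1999: Oct 27 1999.

Oct 27 1999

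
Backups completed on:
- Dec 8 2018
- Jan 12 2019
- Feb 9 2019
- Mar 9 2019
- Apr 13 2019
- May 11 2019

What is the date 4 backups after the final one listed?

Sep 14 2019

These are Saturdays at 28- or 35-day spacing (35, 28, 28, 35, 28).
The pattern: 2nd Saturday of the month.
2nd Saturday of June 2019: Jun 8 2019.
2nd Saturday of July 2019: Jul 13 2019.
2nd Saturday of August 2019: Aug 10 2019.
2nd Saturday of September 2019: Sep 14 2019.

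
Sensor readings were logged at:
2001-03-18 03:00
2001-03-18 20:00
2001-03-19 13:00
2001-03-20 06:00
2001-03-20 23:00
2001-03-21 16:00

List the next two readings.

Gaps: 17, 17, 17, 17, 17 hours — each event is 17 hours after the previous one.
2001-03-21 16:00 + 17 h = 2001-03-22 09:00.
2001-03-22 09:00 + 17 h = 2001-03-23 02:00.

2001-03-22 09:00, 2001-03-23 02:00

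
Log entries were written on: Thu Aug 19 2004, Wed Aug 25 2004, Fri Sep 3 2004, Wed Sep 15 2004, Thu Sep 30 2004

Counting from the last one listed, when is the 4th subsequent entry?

Intervals are 6, 9, 12, 15 days — an arithmetic progression with common difference 3.
Next gap: 18 days. Thu Sep 30 2004 + 18 days = Mon Oct 18 2004.
Next gap: 21 days. Mon Oct 18 2004 + 21 days = Mon Nov 8 2004.
Next gap: 24 days. Mon Nov 8 2004 + 24 days = Thu Dec 2 2004.
Next gap: 27 days. Thu Dec 2 2004 + 27 days = Wed Dec 29 2004.

Wed Dec 29 2004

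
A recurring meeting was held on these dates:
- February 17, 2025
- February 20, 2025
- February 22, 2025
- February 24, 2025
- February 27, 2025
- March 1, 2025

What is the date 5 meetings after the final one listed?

March 13, 2025

The gap pattern 3, 2, 2, 3, 2 repeats every 3 events.
These are the Mondays, Thursdays and Saturdays of each week.
Next Monday: March 3, 2025.
Next Thursday: March 6, 2025.
Next Saturday: March 8, 2025.
Next Monday: March 10, 2025.
The following Thursday is March 13, 2025.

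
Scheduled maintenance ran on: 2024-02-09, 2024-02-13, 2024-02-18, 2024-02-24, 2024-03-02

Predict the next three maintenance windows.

2024-03-10, 2024-03-19, 2024-03-29

Gaps: 4, 5, 6, 7 days — each gap is 1 larger than the previous one.
Next gap: 8 days. 2024-03-02 + 8 days = 2024-03-10.
Next gap: 9 days. 2024-03-10 + 9 days = 2024-03-19.
Next gap: 10 days. 2024-03-19 + 10 days = 2024-03-29.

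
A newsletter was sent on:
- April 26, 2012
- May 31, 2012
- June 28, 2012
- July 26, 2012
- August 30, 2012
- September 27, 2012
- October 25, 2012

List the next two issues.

These are Thursdays with 35, 28, 28, 35, 28, 28-day gaps.
Each is the final Thursday of its month — May 31, 2012 is past the 28th, so '4th Thursday' doesn't fit.
November 2012 ends with Thursday November 29, 2012.
Last Thursday of December 2012: December 27, 2012.

November 29, 2012; December 27, 2012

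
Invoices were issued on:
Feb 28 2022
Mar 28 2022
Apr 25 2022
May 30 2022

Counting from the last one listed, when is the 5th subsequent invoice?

These are Mondays with 28, 28, 35-day gaps.
Each is the final Monday of its month — May 30 2022 is past the 28th, so '4th Monday' doesn't fit.
Last Monday of June 2022: Jun 27 2022.
Last Monday of July 2022: Jul 25 2022.
August 2022 ends with Monday Aug 29 2022.
Last Monday of September 2022: Sep 26 2022.
Last Monday of October 2022: Oct 31 2022.

Oct 31 2022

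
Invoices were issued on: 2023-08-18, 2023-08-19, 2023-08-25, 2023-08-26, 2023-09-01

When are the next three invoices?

2023-09-02, 2023-09-08, 2023-09-09

Every event lands on a Friday or Saturday (gaps cycle 1, 6, 1, 6).
So the schedule is: every Friday and Saturday.
The following Saturday is 2023-09-02.
Next Friday: 2023-09-08.
Next Saturday: 2023-09-09.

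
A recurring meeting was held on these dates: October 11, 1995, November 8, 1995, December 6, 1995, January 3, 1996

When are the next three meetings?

The spacing is 28, 28, 28 days — always 28 days.
January 3, 1996 + 28 days = January 31, 1996.
January 31, 1996 + 28 days = February 28, 1996.
February 28, 1996 + 28 days = March 27, 1996.

January 31, 1996; February 28, 1996; March 27, 1996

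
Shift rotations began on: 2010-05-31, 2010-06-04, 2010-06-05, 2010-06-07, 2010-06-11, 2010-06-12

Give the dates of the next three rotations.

2010-06-14, 2010-06-18, 2010-06-19

Gaps: 4, 1, 2, 4, 1 days — not constant, but cyclic with period 3.
The events fall on every Monday, Friday and Saturday.
The following Monday is 2010-06-14.
Next Friday: 2010-06-18.
The following Saturday is 2010-06-19.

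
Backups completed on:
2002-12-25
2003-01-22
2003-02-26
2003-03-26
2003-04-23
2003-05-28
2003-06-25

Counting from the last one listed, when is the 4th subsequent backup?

2003-10-22

Gaps: 28, 35, 28, 28, 35, 28 days — a mix of 28 and 35. Every date is a Wednesday.
Each is the 4th Wednesday of its month.
July 2003 — 4th Wednesday is 2003-07-23.
August 2003 — 4th Wednesday is 2003-08-27.
September 2003 — 4th Wednesday is 2003-09-24.
4th Wednesday of October 2003: 2003-10-22.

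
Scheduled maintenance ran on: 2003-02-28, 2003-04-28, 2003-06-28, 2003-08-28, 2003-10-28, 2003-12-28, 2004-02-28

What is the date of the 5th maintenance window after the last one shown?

Gaps: 59, 61, 61, 61, 61, 62 days — not constant. Every event is on the 28th of the month.
Pattern: the 28th of every 2 months.
April 2004: 2004-04-28.
Next: June 2004 → 2004-06-28.
August 2004: 2004-08-28.
Next: October 2004 → 2004-10-28.
December 2004: 2004-12-28.

2004-12-28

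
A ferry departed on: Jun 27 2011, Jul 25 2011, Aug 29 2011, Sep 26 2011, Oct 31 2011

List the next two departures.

Nov 28 2011, Dec 26 2011

Every date is a Monday; gaps 28, 35, 28, 35 days.
Each is the last Monday of its month (at least one falls on the 29th or later, ruling out '4th Monday').
Last Monday of November 2011: Nov 28 2011.
Last Monday of December 2011: Dec 26 2011.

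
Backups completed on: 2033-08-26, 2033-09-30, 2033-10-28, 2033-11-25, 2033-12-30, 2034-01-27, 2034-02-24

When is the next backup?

Every date is a Friday; gaps 35, 28, 28, 35, 28, 28 days.
Each is the last Friday of its month (at least one falls on the 29th or later, ruling out '4th Friday').
March 2034 ends with Friday 2034-03-31.

2034-03-31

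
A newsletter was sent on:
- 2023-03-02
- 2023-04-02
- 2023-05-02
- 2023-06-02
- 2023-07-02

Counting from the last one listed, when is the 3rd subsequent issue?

2023-10-02

Each date is the 2nd; the gaps (31, 30, 31, 30) track the month lengths.
The rule is the 2nd of each month.
Next: August 2023 → 2023-08-02.
September 2023: 2023-09-02.
October 2023: 2023-10-02.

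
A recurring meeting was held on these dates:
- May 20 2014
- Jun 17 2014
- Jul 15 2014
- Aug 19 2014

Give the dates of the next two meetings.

Gaps: 28, 28, 35 days — a mix of 28 and 35. Every date is a Tuesday.
Each is the 3rd Tuesday of its month.
3rd Tuesday of September 2014: Sep 16 2014.
3rd Tuesday of October 2014: Oct 21 2014.

Sep 16 2014, Oct 21 2014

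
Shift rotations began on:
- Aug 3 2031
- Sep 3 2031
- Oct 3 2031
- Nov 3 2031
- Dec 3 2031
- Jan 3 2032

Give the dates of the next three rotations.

Feb 3 2032, Mar 3 2032, Apr 3 2032

Each date is the 3rd; the gaps (31, 30, 31, 30, 31) track the month lengths.
The rule is the 3rd of each month.
Next: February 2032 → Feb 3 2032.
March 2032: Mar 3 2032.
April 2032: Apr 3 2032.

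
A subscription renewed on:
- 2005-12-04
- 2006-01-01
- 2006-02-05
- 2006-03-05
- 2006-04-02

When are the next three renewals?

2006-05-07, 2006-06-04, 2006-07-02

Gaps: 28, 35, 28, 28 days — a mix of 28 and 35. Every date is a Sunday.
Each is the 1st Sunday of its month.
1st Sunday of May 2006: 2006-05-07.
June 2006 — 1st Sunday is 2006-06-04.
July 2006 — 1st Sunday is 2006-07-02.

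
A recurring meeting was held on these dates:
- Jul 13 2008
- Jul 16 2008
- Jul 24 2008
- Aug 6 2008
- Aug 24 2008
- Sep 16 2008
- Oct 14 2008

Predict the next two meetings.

Nov 16 2008, Dec 24 2008

Intervals are 3, 8, 13, 18, 23, 28 days — an arithmetic progression with common difference 5.
Next gap: 33 days. Oct 14 2008 + 33 days = Nov 16 2008.
Next gap: 38 days. Nov 16 2008 + 38 days = Dec 24 2008.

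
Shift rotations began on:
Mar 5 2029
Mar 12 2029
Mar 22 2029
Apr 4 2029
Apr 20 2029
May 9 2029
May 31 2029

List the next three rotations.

Jun 25 2029, Jul 23 2029, Aug 23 2029

Gaps: 7, 10, 13, 16, 19, 22 days — each gap is 3 larger than the previous one.
Next gap: 25 days. May 31 2029 + 25 days = Jun 25 2029.
Next gap: 28 days. Jun 25 2029 + 28 days = Jul 23 2029.
Next gap: 31 days. Jul 23 2029 + 31 days = Aug 23 2029.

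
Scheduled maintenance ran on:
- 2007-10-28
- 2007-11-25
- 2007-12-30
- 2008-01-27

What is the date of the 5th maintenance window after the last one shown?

Every date is a Sunday; gaps 28, 35, 28 days.
Each is the last Sunday of its month (at least one falls on the 29th or later, ruling out '4th Sunday').
February 2008 ends with Sunday 2008-02-24.
Last Sunday of March 2008: 2008-03-30.
April 2008 ends with Sunday 2008-04-27.
May 2008 ends with Sunday 2008-05-25.
Last Sunday of June 2008: 2008-06-29.

2008-06-29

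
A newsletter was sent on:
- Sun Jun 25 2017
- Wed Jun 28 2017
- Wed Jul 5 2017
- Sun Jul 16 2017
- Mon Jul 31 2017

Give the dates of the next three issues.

The spacing grows by 4 each time: 3, 7, 11, 15 days.
Next gap: 19 days. Mon Jul 31 2017 + 19 days = Sat Aug 19 2017.
Next gap: 23 days. Sat Aug 19 2017 + 23 days = Mon Sep 11 2017.
Next gap: 27 days. Mon Sep 11 2017 + 27 days = Sun Oct 8 2017.

Sat Aug 19 2017, Mon Sep 11 2017, Sun Oct 8 2017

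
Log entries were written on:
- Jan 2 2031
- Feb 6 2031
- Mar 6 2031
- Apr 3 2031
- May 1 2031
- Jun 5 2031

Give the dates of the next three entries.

Jul 3 2031, Aug 7 2031, Sep 4 2031

These are Thursdays at 28- or 35-day spacing (35, 28, 28, 28, 35).
The pattern: 1st Thursday of the month.
July 2031 — 1st Thursday is Jul 3 2031.
1st Thursday of August 2031: Aug 7 2031.
1st Thursday of September 2031: Sep 4 2031.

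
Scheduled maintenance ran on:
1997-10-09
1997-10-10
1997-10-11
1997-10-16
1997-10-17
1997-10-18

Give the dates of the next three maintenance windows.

1997-10-23, 1997-10-24, 1997-10-25

Gaps: 1, 1, 5, 1, 1 days — not constant, but cyclic with period 3.
The events fall on every Thursday, Friday and Saturday.
Next Thursday: 1997-10-23.
Next Friday: 1997-10-24.
Next Saturday: 1997-10-25.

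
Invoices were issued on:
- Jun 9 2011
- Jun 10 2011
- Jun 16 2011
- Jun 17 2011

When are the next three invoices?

Every event lands on a Thursday or Friday (gaps cycle 1, 6, 1).
So the schedule is: every Thursday and Friday.
Next Thursday: Jun 23 2011.
Next Friday: Jun 24 2011.
Next Thursday: Jun 30 2011.

Jun 23 2011, Jun 24 2011, Jun 30 2011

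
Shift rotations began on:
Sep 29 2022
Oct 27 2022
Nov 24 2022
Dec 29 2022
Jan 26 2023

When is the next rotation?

Every date is a Thursday; gaps 28, 28, 35, 28 days.
Each is the last Thursday of its month (at least one falls on the 29th or later, ruling out '4th Thursday').
Last Thursday of February 2023: Feb 23 2023.

Feb 23 2023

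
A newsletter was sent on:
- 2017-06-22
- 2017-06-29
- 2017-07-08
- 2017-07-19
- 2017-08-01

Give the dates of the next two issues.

2017-08-16, 2017-09-02

Gaps: 7, 9, 11, 13 days — each gap is 2 larger than the previous one.
Next gap: 15 days. 2017-08-01 + 15 days = 2017-08-16.
Next gap: 17 days. 2017-08-16 + 17 days = 2017-09-02.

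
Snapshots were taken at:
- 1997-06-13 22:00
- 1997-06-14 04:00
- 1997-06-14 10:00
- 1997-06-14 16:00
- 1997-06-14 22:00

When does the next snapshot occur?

Spacing: 6, 6, 6, 6 h — constant 6 h.
1997-06-14 22:00 + 6 h = 1997-06-15 04:00.

1997-06-15 04:00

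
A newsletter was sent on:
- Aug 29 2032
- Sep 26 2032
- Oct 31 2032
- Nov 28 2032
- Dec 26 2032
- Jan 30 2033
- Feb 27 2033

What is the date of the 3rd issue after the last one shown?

May 29 2033

Every date is a Sunday; gaps 28, 35, 28, 28, 35, 28 days.
Each is the last Sunday of its month (at least one falls on the 29th or later, ruling out '4th Sunday').
March 2033 ends with Sunday Mar 27 2033.
Last Sunday of April 2033: Apr 24 2033.
May 2033 ends with Sunday May 29 2033.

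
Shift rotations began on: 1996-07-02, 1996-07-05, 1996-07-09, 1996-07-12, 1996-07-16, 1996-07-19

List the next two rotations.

1996-07-23, 1996-07-26

Gaps: 3, 4, 3, 4, 3 days — not constant, but cyclic with period 2.
The events fall on every Tuesday and Friday.
Next Tuesday: 1996-07-23.
The following Friday is 1996-07-26.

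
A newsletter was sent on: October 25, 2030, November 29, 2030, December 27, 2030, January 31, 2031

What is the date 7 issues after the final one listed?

Every date is a Friday; gaps 35, 28, 35 days.
Each is the last Friday of its month (at least one falls on the 29th or later, ruling out '4th Friday').
February 2031 ends with Friday February 28, 2031.
Last Friday of March 2031: March 28, 2031.
April 2031 ends with Friday April 25, 2031.
May 2031 ends with Friday May 30, 2031.
June 2031 ends with Friday June 27, 2031.
Last Friday of July 2031: July 25, 2031.
Last Friday of August 2031: August 29, 2031.

August 29, 2031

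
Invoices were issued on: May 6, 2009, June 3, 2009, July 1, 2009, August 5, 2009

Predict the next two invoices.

All dates are Wednesdays, 28, 28, 35 days apart.
Specifically, the 1st Wednesday of each month.
1st Wednesday of September 2009: September 2, 2009.
1st Wednesday of October 2009: October 7, 2009.

September 2, 2009; October 7, 2009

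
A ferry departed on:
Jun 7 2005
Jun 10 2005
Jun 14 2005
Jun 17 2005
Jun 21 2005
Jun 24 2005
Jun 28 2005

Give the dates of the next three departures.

Every event lands on a Tuesday or Friday (gaps cycle 3, 4, 3, 4, 3, 4).
So the schedule is: every Tuesday and Friday.
The following Friday is Jul 1 2005.
The following Tuesday is Jul 5 2005.
Next Friday: Jul 8 2005.

Jul 1 2005, Jul 5 2005, Jul 8 2005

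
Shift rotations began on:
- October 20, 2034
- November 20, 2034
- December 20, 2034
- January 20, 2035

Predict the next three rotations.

February 20, 2035; March 20, 2035; April 20, 2035

Each date is the 20th; the gaps (31, 30, 31) track the month lengths.
The rule is the 20th of each month.
Next: February 2035 → February 20, 2035.
Next: March 2035 → March 20, 2035.
April 2035: April 20, 2035.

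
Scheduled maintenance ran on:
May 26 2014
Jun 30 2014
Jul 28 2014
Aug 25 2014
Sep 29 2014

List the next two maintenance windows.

These are Mondays with 35, 28, 28, 35-day gaps.
Each is the final Monday of its month — Jun 30 2014 is past the 28th, so '4th Monday' doesn't fit.
Last Monday of October 2014: Oct 27 2014.
Last Monday of November 2014: Nov 24 2014.

Oct 27 2014, Nov 24 2014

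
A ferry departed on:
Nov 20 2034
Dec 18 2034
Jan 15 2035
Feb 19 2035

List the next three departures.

Gaps: 28, 28, 35 days — a mix of 28 and 35. Every date is a Monday.
Each is the 3rd Monday of its month.
3rd Monday of March 2035: Mar 19 2035.
April 2035 — 3rd Monday is Apr 16 2035.
3rd Monday of May 2035: May 21 2035.

Mar 19 2035, Apr 16 2035, May 21 2035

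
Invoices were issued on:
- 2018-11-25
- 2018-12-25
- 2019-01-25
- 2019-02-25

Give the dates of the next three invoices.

2019-03-25, 2019-04-25, 2019-05-25

Each date is the 25th; the gaps (30, 31, 31) track the month lengths.
The rule is the 25th of each month.
Next: March 2019 → 2019-03-25.
Next: April 2019 → 2019-04-25.
May 2019: 2019-05-25.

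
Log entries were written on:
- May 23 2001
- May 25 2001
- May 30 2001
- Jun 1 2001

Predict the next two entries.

The gap pattern 2, 5, 2 repeats every 2 events.
These are the Wednesdays and Fridays of each week.
Next Wednesday: Jun 6 2001.
The following Friday is Jun 8 2001.

Jun 6 2001, Jun 8 2001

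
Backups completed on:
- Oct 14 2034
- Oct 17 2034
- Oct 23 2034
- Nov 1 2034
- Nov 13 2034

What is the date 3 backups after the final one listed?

Jan 6 2035

Gaps: 3, 6, 9, 12 days — each gap is 3 larger than the previous one.
Next gap: 15 days. Nov 13 2034 + 15 days = Nov 28 2034.
Next gap: 18 days. Nov 28 2034 + 18 days = Dec 16 2034.
Next gap: 21 days. Dec 16 2034 + 21 days = Jan 6 2035.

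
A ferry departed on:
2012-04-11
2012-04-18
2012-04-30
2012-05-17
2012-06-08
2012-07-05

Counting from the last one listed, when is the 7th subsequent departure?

Gaps: 7, 12, 17, 22, 27 days — each gap is 5 larger than the previous one.
Next gap: 32 days. 2012-07-05 + 32 days = 2012-08-06.
Next gap: 37 days. 2012-08-06 + 37 days = 2012-09-12.
Next gap: 42 days. 2012-09-12 + 42 days = 2012-10-24.
Next gap: 47 days. 2012-10-24 + 47 days = 2012-12-10.
Next gap: 52 days. 2012-12-10 + 52 days = 2013-01-31.
Next gap: 57 days. 2013-01-31 + 57 days = 2013-03-29.
Next gap: 62 days. 2013-03-29 + 62 days = 2013-05-30.

2013-05-30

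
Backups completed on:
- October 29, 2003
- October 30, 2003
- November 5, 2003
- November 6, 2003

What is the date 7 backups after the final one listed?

December 3, 2003

Gaps: 1, 6, 1 days — not constant, but cyclic with period 2.
The events fall on every Wednesday and Thursday.
The following Wednesday is November 12, 2003.
The following Thursday is November 13, 2003.
Next Wednesday: November 19, 2003.
The following Thursday is November 20, 2003.
The following Wednesday is November 26, 2003.
The following Thursday is November 27, 2003.
The following Wednesday is December 3, 2003.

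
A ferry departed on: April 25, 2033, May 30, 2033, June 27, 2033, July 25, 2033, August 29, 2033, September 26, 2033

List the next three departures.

These are Mondays with 35, 28, 28, 35, 28-day gaps.
Each is the final Monday of its month — May 30, 2033 is past the 28th, so '4th Monday' doesn't fit.
Last Monday of October 2033: October 31, 2033.
November 2033 ends with Monday November 28, 2033.
Last Monday of December 2033: December 26, 2033.

October 31, 2033; November 28, 2033; December 26, 2033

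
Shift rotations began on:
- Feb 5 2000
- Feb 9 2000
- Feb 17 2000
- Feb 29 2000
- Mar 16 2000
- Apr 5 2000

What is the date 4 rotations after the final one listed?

Gaps: 4, 8, 12, 16, 20 days — each gap is 4 larger than the previous one.
Next gap: 24 days. Apr 5 2000 + 24 days = Apr 29 2000.
Next gap: 28 days. Apr 29 2000 + 28 days = May 27 2000.
Next gap: 32 days. May 27 2000 + 32 days = Jun 28 2000.
Next gap: 36 days. Jun 28 2000 + 36 days = Aug 3 2000.

Aug 3 2000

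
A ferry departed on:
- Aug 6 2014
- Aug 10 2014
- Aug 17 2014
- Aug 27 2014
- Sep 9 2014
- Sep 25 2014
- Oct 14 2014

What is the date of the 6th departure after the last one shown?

Gaps: 4, 7, 10, 13, 16, 19 days — each gap is 3 larger than the previous one.
Next gap: 22 days. Oct 14 2014 + 22 days = Nov 5 2014.
Next gap: 25 days. Nov 5 2014 + 25 days = Nov 30 2014.
Next gap: 28 days. Nov 30 2014 + 28 days = Dec 28 2014.
Next gap: 31 days. Dec 28 2014 + 31 days = Jan 28 2015.
Next gap: 34 days. Jan 28 2015 + 34 days = Mar 3 2015.
Next gap: 37 days. Mar 3 2015 + 37 days = Apr 9 2015.

Apr 9 2015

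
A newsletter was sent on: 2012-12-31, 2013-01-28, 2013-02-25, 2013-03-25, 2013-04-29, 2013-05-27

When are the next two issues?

2013-06-24, 2013-07-29

Every date is a Monday; gaps 28, 28, 28, 35, 28 days.
Each is the last Monday of its month (at least one falls on the 29th or later, ruling out '4th Monday').
June 2013 ends with Monday 2013-06-24.
July 2013 ends with Monday 2013-07-29.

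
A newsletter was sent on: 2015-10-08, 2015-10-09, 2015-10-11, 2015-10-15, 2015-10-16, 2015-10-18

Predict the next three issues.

2015-10-22, 2015-10-23, 2015-10-25

Every event lands on a Thursday or Friday or Sunday (gaps cycle 1, 2, 4, 1, 2).
So the schedule is: every Thursday, Friday and Sunday.
Next Thursday: 2015-10-22.
Next Friday: 2015-10-23.
The following Sunday is 2015-10-25.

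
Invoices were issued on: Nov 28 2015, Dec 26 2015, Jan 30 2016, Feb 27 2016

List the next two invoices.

All Saturdays; the gaps (28, 35, 28) vary with month length.
This is the last Saturday of each month.
Last Saturday of March 2016: Mar 26 2016.
April 2016 ends with Saturday Apr 30 2016.

Mar 26 2016, Apr 30 2016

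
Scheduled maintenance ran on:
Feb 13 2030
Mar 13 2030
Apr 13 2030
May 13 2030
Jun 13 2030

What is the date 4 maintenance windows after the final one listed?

Oct 13 2030

Gaps: 28, 31, 30, 31 days — not constant. Every event is on the 13th of the month.
Pattern: the 13th of each month.
Next: July 2030 → Jul 13 2030.
August 2030: Aug 13 2030.
Next: September 2030 → Sep 13 2030.
Next: October 2030 → Oct 13 2030.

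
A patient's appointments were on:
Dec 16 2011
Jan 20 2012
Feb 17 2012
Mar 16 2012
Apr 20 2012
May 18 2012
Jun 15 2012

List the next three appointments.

Jul 20 2012, Aug 17 2012, Sep 21 2012

All dates are Fridays, 35, 28, 28, 35, 28, 28 days apart.
Specifically, the 3rd Friday of each month.
3rd Friday of July 2012: Jul 20 2012.
August 2012 — 3rd Friday is Aug 17 2012.
3rd Friday of September 2012: Sep 21 2012.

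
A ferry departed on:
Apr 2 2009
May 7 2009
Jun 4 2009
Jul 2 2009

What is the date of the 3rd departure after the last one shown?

Oct 1 2009

These are Thursdays at 28- or 35-day spacing (35, 28, 28).
The pattern: 1st Thursday of the month.
August 2009 — 1st Thursday is Aug 6 2009.
September 2009 — 1st Thursday is Sep 3 2009.
October 2009 — 1st Thursday is Oct 1 2009.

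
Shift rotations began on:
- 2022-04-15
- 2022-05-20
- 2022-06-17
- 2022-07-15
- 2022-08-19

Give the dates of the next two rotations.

2022-09-16, 2022-10-21

These are Fridays at 28- or 35-day spacing (35, 28, 28, 35).
The pattern: 3rd Friday of the month.
September 2022 — 3rd Friday is 2022-09-16.
3rd Friday of October 2022: 2022-10-21.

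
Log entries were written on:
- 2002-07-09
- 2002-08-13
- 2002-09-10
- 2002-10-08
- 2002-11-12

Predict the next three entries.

2002-12-10, 2003-01-14, 2003-02-11

These are Tuesdays at 28- or 35-day spacing (35, 28, 28, 35).
The pattern: 2nd Tuesday of the month.
December 2002 — 2nd Tuesday is 2002-12-10.
2nd Tuesday of January 2003: 2003-01-14.
February 2003 — 2nd Tuesday is 2003-02-11.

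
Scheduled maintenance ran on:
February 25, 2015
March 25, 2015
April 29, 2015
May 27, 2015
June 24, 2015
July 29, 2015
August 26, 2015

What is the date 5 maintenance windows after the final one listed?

January 27, 2016

Every date is a Wednesday; gaps 28, 35, 28, 28, 35, 28 days.
Each is the last Wednesday of its month (at least one falls on the 29th or later, ruling out '4th Wednesday').
September 2015 ends with Wednesday September 30, 2015.
October 2015 ends with Wednesday October 28, 2015.
November 2015 ends with Wednesday November 25, 2015.
December 2015 ends with Wednesday December 30, 2015.
January 2016 ends with Wednesday January 27, 2016.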